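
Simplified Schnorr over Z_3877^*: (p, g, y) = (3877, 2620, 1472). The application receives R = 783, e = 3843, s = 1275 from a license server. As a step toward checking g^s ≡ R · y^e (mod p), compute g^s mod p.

2620^2 = 6864400 ≡ 2110
2620^4 ≡ 2110^2 = 4452100 ≡ 1304
2620^8 ≡ 1304^2 = 1700416 ≡ 2290
2620^16 ≡ 2290^2 = 5244100 ≡ 2396
2620^32 ≡ 2396^2 = 5740816 ≡ 2856
2620^64 ≡ 2856^2 = 8156736 ≡ 3405
2620^128 ≡ 3405^2 = 11594025 ≡ 1795
2620^256 ≡ 1795^2 = 3222025 ≡ 238
2620^512 ≡ 238^2 = 56644 ≡ 2366
2620^1024 ≡ 2366^2 = 5597956 ≡ 3445
1275 = 1024 + 128 + 64 + 32 + 16 + 8 + 2 + 1, so 2620^1275 ≡ 3445·1795·3405·2856·2396·2290·2110·2620 ≡ 1989 (mod 3877)

1989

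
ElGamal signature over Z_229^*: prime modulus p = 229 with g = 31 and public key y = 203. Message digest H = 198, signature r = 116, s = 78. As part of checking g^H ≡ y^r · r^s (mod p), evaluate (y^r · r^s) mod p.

203^2 = 41209 ≡ 218
203^4 ≡ 218^2 = 47524 ≡ 121
203^8 ≡ 121^2 = 14641 ≡ 214
203^16 ≡ 214^2 = 45796 ≡ 225
203^32 ≡ 225^2 = 50625 ≡ 16
203^64 ≡ 16^2 = 256 ≡ 27
116 = 64 + 32 + 16 + 4, so 203^116 ≡ 27·16·225·121 ≡ 218 (mod 229)
116^2 = 13456 ≡ 174
116^4 ≡ 174^2 = 30276 ≡ 48
116^8 ≡ 48^2 = 2304 ≡ 14
116^16 ≡ 14^2 = 196
116^32 ≡ 196^2 = 38416 ≡ 173
116^64 ≡ 173^2 = 29929 ≡ 159
78 = 64 + 8 + 4 + 2, so 116^78 ≡ 159·14·48·174 ≡ 187 (mod 229)
y^r · r^s ≡ 218·187 = 40766 ≡ 4 (mod 229)

4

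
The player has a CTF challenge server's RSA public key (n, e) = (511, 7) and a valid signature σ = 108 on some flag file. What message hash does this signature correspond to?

σ^2 ≡ 108^2 = 11664 ≡ 422
σ^4 ≡ 422^2 = 178084 ≡ 256
7 = 4 + 2 + 1, so σ^7 ≡ 256·422·108 ≡ 304 (mod 511)

304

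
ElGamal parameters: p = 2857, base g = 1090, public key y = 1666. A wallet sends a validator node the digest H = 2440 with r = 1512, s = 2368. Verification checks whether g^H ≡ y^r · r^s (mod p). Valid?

yes

Left side g^H mod p:
Squares mod 2857: 1090^1≡1090, 1090^2≡2445, 1090^4≡1181, 1090^8≡545, 1090^16≡2754, 1090^32≡2038, 1090^64≡2223, 1090^128≡1976, 1090^256≡1914, 1090^512≡722, 1090^1024≡1310, 1090^2048≡1900
2440 = 2048 + 256 + 128 + 8, so 1090^2440 ≡ 1900·1914·1976·545 ≡ 1012 (mod 2857)
Right side y^r · r^s mod p:
Squares mod 2857: 1666^1≡1666, 1666^2≡1409, 1666^4≡2523, 1666^8≡133, 1666^16≡547, 1666^32≡2081, 1666^64≡2206, 1666^128≡965, 1666^256≡2700, 1666^512≡1793, 1666^1024≡724
1512 = 1024 + 256 + 128 + 64 + 32 + 8, so 1666^1512 ≡ 724·2700·965·2206·2081·133 ≡ 2345 (mod 2857)
Squares mod 2857: 1512^1≡1512, 1512^2≡544, 1512^4≡1665, 1512^8≡935, 1512^16≡2840, 1512^32≡289, 1512^64≡668, 1512^128≡532, 1512^256≡181, 1512^512≡1334, 1512^1024≡2502, 1512^2048≡317
2368 = 2048 + 256 + 64, so 1512^2368 ≡ 317·181·668 ≡ 1181 (mod 2857)
2345·1181 = 2769445 ≡ 1012 (mod 2857)
1012 ≡ 1012 (mod 2857), so the signature is genuine.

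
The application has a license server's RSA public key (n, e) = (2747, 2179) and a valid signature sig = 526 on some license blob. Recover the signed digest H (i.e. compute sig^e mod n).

sig^2 ≡ 526^2 = 276676 ≡ 1976
sig^4 ≡ 1976^2 = 3904576 ≡ 1089
sig^8 ≡ 1089^2 = 1185921 ≡ 1964
sig^16 ≡ 1964^2 = 3857296 ≡ 508
sig^32 ≡ 508^2 = 258064 ≡ 2593
sig^64 ≡ 2593^2 = 6723649 ≡ 1740
sig^128 ≡ 1740^2 = 3027600 ≡ 406
sig^256 ≡ 406^2 = 164836 ≡ 16
sig^512 ≡ 16^2 = 256
sig^1024 ≡ 256^2 = 65536 ≡ 2355
sig^2048 ≡ 2355^2 = 5546025 ≡ 2579
2179 = 2048 + 128 + 2 + 1, so sig^2179 ≡ 2579·406·1976·526 ≡ 1933 (mod 2747)

1933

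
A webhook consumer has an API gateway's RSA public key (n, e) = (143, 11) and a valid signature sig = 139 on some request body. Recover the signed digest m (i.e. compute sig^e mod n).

29

Squares mod 143: sig^1≡139, sig^2≡16, sig^4≡113, sig^8≡42
11 = 8 + 2 + 1, so sig^11 ≡ 42·16·139 ≡ 29 (mod 143)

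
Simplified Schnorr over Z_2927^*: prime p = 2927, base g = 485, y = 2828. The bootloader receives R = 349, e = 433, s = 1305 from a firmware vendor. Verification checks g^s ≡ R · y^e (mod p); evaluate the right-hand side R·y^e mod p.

1657

Squares mod 2927: 2828^1≡2828, 2828^2≡1020, 2828^4≡1315, 2828^8≡2295, 2828^16≡1352, 2828^32≡1456, 2828^64≡788, 2828^128≡420, 2828^256≡780
433 = 256 + 128 + 32 + 16 + 1, so 2828^433 ≡ 780·420·1456·1352·2828 ≡ 2135 (mod 2927)
R · y^e ≡ 349·2135 = 745115 ≡ 1657 (mod 2927)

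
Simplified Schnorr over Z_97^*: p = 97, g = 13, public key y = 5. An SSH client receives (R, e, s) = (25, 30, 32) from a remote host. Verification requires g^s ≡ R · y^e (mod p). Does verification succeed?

passes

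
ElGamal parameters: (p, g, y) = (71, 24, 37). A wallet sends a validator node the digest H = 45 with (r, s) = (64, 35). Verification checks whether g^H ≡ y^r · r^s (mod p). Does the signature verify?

verifies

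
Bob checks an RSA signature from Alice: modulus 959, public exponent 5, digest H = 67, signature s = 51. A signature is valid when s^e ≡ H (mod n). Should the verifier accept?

s^5 mod 959 = 67
s^5 mod 959 = 67 matches H.

accept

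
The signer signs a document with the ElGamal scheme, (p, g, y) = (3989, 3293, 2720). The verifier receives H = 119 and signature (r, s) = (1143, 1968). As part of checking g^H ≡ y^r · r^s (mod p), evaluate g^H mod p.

3293^2 = 10843849 ≡ 1747
3293^4 ≡ 1747^2 = 3052009 ≡ 424
3293^8 ≡ 424^2 = 179776 ≡ 271
3293^16 ≡ 271^2 = 73441 ≡ 1639
3293^32 ≡ 1639^2 = 2686321 ≡ 1724
3293^64 ≡ 1724^2 = 2972176 ≡ 371
119 = 64 + 32 + 16 + 4 + 2 + 1, so 3293^119 ≡ 371·1724·1639·424·1747·3293 ≡ 3695 (mod 3989)

3695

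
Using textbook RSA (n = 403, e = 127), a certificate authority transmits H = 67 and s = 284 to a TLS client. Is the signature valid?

valid

s^2 ≡ 284^2 = 80656 ≡ 56
s^4 ≡ 56^2 = 3136 ≡ 315
s^8 ≡ 315^2 = 99225 ≡ 87
s^16 ≡ 87^2 = 7569 ≡ 315
s^32 ≡ 315^2 = 99225 ≡ 87
s^64 ≡ 87^2 = 7569 ≡ 315
127 = 64 + 32 + 16 + 8 + 4 + 2 + 1, so s^127 ≡ 315·87·315·87·315·56·284 ≡ 67 (mod 403)
67 = H, so the signature checks out.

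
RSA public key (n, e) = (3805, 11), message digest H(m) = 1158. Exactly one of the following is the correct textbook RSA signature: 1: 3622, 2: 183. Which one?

1

Candidate 1: 3622^2 = 13118884 ≡ 3049; 3622^4 ≡ 3049^2 = 9296401 ≡ 786; 3622^8 ≡ 786^2 = 617796 ≡ 1386; 11 = 8 + 2 + 1, so 3622^11 ≡ 1386·3049·3622 ≡ 1158 (mod 3805)
  → matches H(m) = 1158
Candidate 2: 183^2 = 33489 ≡ 3049; 183^4 ≡ 3049^2 = 9296401 ≡ 786; 183^8 ≡ 786^2 = 617796 ≡ 1386; 11 = 8 + 2 + 1, so 183^11 ≡ 1386·3049·183 ≡ 2647 (mod 3805)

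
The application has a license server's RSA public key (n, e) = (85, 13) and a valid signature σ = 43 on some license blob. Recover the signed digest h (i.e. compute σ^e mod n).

σ^2 ≡ 43^2 = 1849 ≡ 64
σ^4 ≡ 64^2 = 4096 ≡ 16
σ^8 ≡ 16^2 = 256 ≡ 1
13 = 8 + 4 + 1, so σ^13 ≡ 1·16·43 ≡ 8 (mod 85)

8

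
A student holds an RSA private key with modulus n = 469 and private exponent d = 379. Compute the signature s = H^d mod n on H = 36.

Squares mod 469: H^1≡36, H^2≡358, H^4≡127, H^8≡183, H^16≡190, H^32≡456, H^64≡169, H^128≡421, H^256≡428
379 = 256 + 64 + 32 + 16 + 8 + 2 + 1, so H^379 ≡ 428·169·456·190·183·358·36 ≡ 190 (mod 469)

190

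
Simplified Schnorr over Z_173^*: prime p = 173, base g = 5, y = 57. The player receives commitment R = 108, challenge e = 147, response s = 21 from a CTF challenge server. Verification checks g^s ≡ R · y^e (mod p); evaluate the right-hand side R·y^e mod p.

26

Squares mod 173: 57^1≡57, 57^2≡135, 57^4≡60, 57^8≡140, 57^16≡51, 57^32≡6, 57^64≡36, 57^128≡85
147 = 128 + 16 + 2 + 1, so 57^147 ≡ 85·51·135·57 ≡ 138 (mod 173)
R · y^e ≡ 108·138 = 14904 ≡ 26 (mod 173)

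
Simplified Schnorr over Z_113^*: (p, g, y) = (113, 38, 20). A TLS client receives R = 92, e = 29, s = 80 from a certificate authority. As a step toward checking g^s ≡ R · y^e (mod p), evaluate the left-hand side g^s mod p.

28

38^2 = 1444 ≡ 88
38^4 ≡ 88^2 = 7744 ≡ 60
38^8 ≡ 60^2 = 3600 ≡ 97
38^16 ≡ 97^2 = 9409 ≡ 30
38^32 ≡ 30^2 = 900 ≡ 109
38^64 ≡ 109^2 = 11881 ≡ 16
80 = 64 + 16, so 38^80 ≡ 16·30 ≡ 28 (mod 113)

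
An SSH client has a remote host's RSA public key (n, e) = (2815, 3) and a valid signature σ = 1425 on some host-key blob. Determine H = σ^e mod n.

785

σ^2 ≡ 1425^2 = 2030625 ≡ 1010
3 = 2 + 1, so σ^3 ≡ 1010·1425 ≡ 785 (mod 2815)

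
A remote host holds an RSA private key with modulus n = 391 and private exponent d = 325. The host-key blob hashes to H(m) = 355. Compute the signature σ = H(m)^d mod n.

(H(m))^2 ≡ 355^2 = 126025 ≡ 123
(H(m))^4 ≡ 123^2 = 15129 ≡ 271
(H(m))^8 ≡ 271^2 = 73441 ≡ 324
(H(m))^16 ≡ 324^2 = 104976 ≡ 188
(H(m))^32 ≡ 188^2 = 35344 ≡ 154
(H(m))^64 ≡ 154^2 = 23716 ≡ 256
(H(m))^128 ≡ 256^2 = 65536 ≡ 239
(H(m))^256 ≡ 239^2 = 57121 ≡ 35
325 = 256 + 64 + 4 + 1, so (H(m))^325 ≡ 35·256·271·355 ≡ 155 (mod 391)

155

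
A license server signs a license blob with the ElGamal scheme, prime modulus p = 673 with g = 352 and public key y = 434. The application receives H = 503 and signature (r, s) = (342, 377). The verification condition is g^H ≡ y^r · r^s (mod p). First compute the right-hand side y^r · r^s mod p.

539

Squares mod 673: 434^1≡434, 434^2≡589, 434^4≡326, 434^8≡615, 434^16≡672, 434^32≡1, 434^64≡1, 434^128≡1, 434^256≡1
342 = 256 + 64 + 16 + 4 + 2, so 434^342 ≡ 1·1·672·326·589 ≡ 464 (mod 673)
Squares mod 673: 342^1≡342, 342^2≡535, 342^4≡200, 342^8≡293, 342^16≡378, 342^32≡208, 342^64≡192, 342^128≡522, 342^256≡592
377 = 256 + 64 + 32 + 16 + 8 + 1, so 342^377 ≡ 592·192·208·378·293·342 ≡ 635 (mod 673)
y^r · r^s ≡ 464·635 = 294640 ≡ 539 (mod 673)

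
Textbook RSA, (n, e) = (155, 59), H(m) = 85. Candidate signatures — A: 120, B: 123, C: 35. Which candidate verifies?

A

Candidate A: Squares mod 155: 120^1≡120, 120^2≡140, 120^4≡70, 120^8≡95, 120^16≡35, 120^32≡140; 59 = 32 + 16 + 8 + 2 + 1, so 120^59 ≡ 140·35·95·140·120 ≡ 85 (mod 155)
  → matches H(m) = 85
Candidate B: Squares mod 155: 123^1≡123, 123^2≡94, 123^4≡1, 123^8≡1, 123^16≡1, 123^32≡1; 59 = 32 + 16 + 8 + 2 + 1, so 123^59 ≡ 1·1·1·94·123 ≡ 92 (mod 155)
Candidate C: Squares mod 155: 35^1≡35, 35^2≡140, 35^4≡70, 35^8≡95, 35^16≡35, 35^32≡140; 59 = 32 + 16 + 8 + 2 + 1, so 35^59 ≡ 140·35·95·140·35 ≡ 70 (mod 155)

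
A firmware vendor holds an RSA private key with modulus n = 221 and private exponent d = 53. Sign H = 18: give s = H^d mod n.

18

H^2 ≡ 18^2 = 324 ≡ 103
H^4 ≡ 103^2 = 10609 ≡ 1
H^8 ≡ 1^2 = 1
H^16 ≡ 1^2 = 1
H^32 ≡ 1^2 = 1
53 = 32 + 16 + 4 + 1, so H^53 ≡ 1·1·1·18 ≡ 18 (mod 221)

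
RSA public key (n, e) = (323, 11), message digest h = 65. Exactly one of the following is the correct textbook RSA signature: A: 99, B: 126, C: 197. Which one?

Candidate A: Squares mod 323: 99^1≡99, 99^2≡111, 99^4≡47, 99^8≡271; 11 = 8 + 2 + 1, so 99^11 ≡ 271·111·99 ≡ 282 (mod 323)
Candidate B: Squares mod 323: 126^1≡126, 126^2≡49, 126^4≡140, 126^8≡220; 11 = 8 + 2 + 1, so 126^11 ≡ 220·49·126 ≡ 65 (mod 323)
  → matches h = 65
Candidate C: Squares mod 323: 197^1≡197, 197^2≡49, 197^4≡140, 197^8≡220; 11 = 8 + 2 + 1, so 197^11 ≡ 220·49·197 ≡ 258 (mod 323)

B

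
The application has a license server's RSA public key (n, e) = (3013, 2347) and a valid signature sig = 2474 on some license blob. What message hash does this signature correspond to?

sig^2 ≡ 2474^2 = 6120676 ≡ 1273
sig^4 ≡ 1273^2 = 1620529 ≡ 2548
sig^8 ≡ 2548^2 = 6492304 ≡ 2302
sig^16 ≡ 2302^2 = 5299204 ≡ 2350
sig^32 ≡ 2350^2 = 5522500 ≡ 2684
sig^64 ≡ 2684^2 = 7203856 ≡ 2786
sig^128 ≡ 2786^2 = 7761796 ≡ 308
sig^256 ≡ 308^2 = 94864 ≡ 1461
sig^512 ≡ 1461^2 = 2134521 ≡ 1317
sig^1024 ≡ 1317^2 = 1734489 ≡ 2014
sig^2048 ≡ 2014^2 = 4056196 ≡ 698
2347 = 2048 + 256 + 32 + 8 + 2 + 1, so sig^2347 ≡ 698·1461·2684·2302·1273·2474 ≡ 3008 (mod 3013)

3008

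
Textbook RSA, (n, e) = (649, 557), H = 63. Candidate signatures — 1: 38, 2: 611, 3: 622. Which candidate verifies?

Candidate 1: Squares mod 649: 38^1≡38, 38^2≡146, 38^4≡548, 38^8≡466, 38^16≡390, 38^32≡234, 38^64≡240, 38^128≡488, 38^256≡610, 38^512≡223; 557 = 512 + 32 + 8 + 4 + 1, so 38^557 ≡ 223·234·466·548·38 ≡ 586 (mod 649)
Candidate 2: Squares mod 649: 611^1≡611, 611^2≡146, 611^4≡548, 611^8≡466, 611^16≡390, 611^32≡234, 611^64≡240, 611^128≡488, 611^256≡610, 611^512≡223; 557 = 512 + 32 + 8 + 4 + 1, so 611^557 ≡ 223·234·466·548·611 ≡ 63 (mod 649)
  → matches H = 63
Candidate 3: Squares mod 649: 622^1≡622, 622^2≡80, 622^4≡559, 622^8≡312, 622^16≡643, 622^32≡36, 622^64≡647, 622^128≡4, 622^256≡16, 622^512≡256; 557 = 512 + 32 + 8 + 4 + 1, so 622^557 ≡ 256·36·312·559·622 ≡ 415 (mod 649)

2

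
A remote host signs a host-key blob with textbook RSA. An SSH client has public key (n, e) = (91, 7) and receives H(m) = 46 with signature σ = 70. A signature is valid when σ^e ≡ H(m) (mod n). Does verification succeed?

fails

σ^2 ≡ 70^2 = 4900 ≡ 77
σ^4 ≡ 77^2 = 5929 ≡ 14
7 = 4 + 2 + 1, so σ^7 ≡ 14·77·70 ≡ 21 (mod 91)
21 ≠ 46, so verification fails.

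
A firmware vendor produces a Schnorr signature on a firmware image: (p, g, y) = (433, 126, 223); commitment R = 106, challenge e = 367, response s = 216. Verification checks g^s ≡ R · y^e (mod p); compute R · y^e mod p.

432

223^2 = 49729 ≡ 367
223^4 ≡ 367^2 = 134689 ≡ 26
223^8 ≡ 26^2 = 676 ≡ 243
223^16 ≡ 243^2 = 59049 ≡ 161
223^32 ≡ 161^2 = 25921 ≡ 374
223^64 ≡ 374^2 = 139876 ≡ 17
223^128 ≡ 17^2 = 289
223^256 ≡ 289^2 = 83521 ≡ 385
367 = 256 + 64 + 32 + 8 + 4 + 2 + 1, so 223^367 ≡ 385·17·374·243·26·367·223 ≡ 241 (mod 433)
R · y^e ≡ 106·241 = 25546 ≡ 432 (mod 433)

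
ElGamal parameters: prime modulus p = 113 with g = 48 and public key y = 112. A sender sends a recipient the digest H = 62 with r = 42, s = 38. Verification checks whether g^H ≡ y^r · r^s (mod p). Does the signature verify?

verifies

Left side g^H mod p:
48^2 = 2304 ≡ 44
48^4 ≡ 44^2 = 1936 ≡ 15
48^8 ≡ 15^2 = 225 ≡ 112
48^16 ≡ 112^2 = 12544 ≡ 1
48^32 ≡ 1^2 = 1
62 = 32 + 16 + 8 + 4 + 2, so 48^62 ≡ 1·1·112·15·44 ≡ 18 (mod 113)
Right side y^r · r^s mod p:
112^2 = 12544 ≡ 1
112^4 ≡ 1^2 = 1
112^8 ≡ 1^2 = 1
112^16 ≡ 1^2 = 1
112^32 ≡ 1^2 = 1
42 = 32 + 8 + 2, so 112^42 ≡ 1·1·1 ≡ 1 (mod 113)
42^2 = 1764 ≡ 69
42^4 ≡ 69^2 = 4761 ≡ 15
42^8 ≡ 15^2 = 225 ≡ 112
42^16 ≡ 112^2 = 12544 ≡ 1
42^32 ≡ 1^2 = 1
38 = 32 + 4 + 2, so 42^38 ≡ 1·15·69 ≡ 18 (mod 113)
1·18 = 18 ≡ 18 (mod 113)
18 ≡ 18 (mod 113), so the signature is genuine.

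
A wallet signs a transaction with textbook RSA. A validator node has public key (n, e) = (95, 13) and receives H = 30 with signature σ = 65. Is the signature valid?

invalid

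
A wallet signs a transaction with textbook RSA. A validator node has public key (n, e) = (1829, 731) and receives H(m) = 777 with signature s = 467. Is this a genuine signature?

s^2 ≡ 467^2 = 218089 ≡ 438
s^4 ≡ 438^2 = 191844 ≡ 1628
s^8 ≡ 1628^2 = 2650384 ≡ 163
s^16 ≡ 163^2 = 26569 ≡ 963
s^32 ≡ 963^2 = 927369 ≡ 66
s^64 ≡ 66^2 = 4356 ≡ 698
s^128 ≡ 698^2 = 487204 ≡ 690
s^256 ≡ 690^2 = 476100 ≡ 560
s^512 ≡ 560^2 = 313600 ≡ 841
731 = 512 + 128 + 64 + 16 + 8 + 2 + 1, so s^731 ≡ 841·690·698·963·163·438·467 ≡ 777 (mod 1829)
Since 777 equals the digest 777, verification succeeds.

genuine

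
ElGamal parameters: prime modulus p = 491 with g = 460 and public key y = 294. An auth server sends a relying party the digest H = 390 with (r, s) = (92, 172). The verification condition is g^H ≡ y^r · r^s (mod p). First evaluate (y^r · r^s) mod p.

Squares mod 491: 294^1≡294, 294^2≡20, 294^4≡400, 294^8≡425, 294^16≡428, 294^32≡41, 294^64≡208
92 = 64 + 16 + 8 + 4, so 294^92 ≡ 208·428·425·400 ≡ 257 (mod 491)
Squares mod 491: 92^1≡92, 92^2≡117, 92^4≡432, 92^8≡44, 92^16≡463, 92^32≡293, 92^64≡415, 92^128≡375
172 = 128 + 32 + 8 + 4, so 92^172 ≡ 375·293·44·432 ≡ 148 (mod 491)
y^r · r^s ≡ 257·148 = 38036 ≡ 229 (mod 491)

229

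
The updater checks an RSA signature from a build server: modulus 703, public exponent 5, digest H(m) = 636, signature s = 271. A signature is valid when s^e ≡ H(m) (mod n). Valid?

yes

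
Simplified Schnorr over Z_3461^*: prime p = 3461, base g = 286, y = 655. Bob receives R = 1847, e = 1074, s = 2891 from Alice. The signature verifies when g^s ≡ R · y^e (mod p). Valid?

yes

g^s mod p:
286^2891 mod 3461 = 1348
R · y^e mod p:
655^1074 mod 3461 = 1393
1847·1393 = 2572871 ≡ 1348 (mod 3461)
1348 ≡ 1348 (mod 3461); signature holds.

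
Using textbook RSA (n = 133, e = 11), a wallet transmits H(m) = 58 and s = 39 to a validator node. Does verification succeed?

s^2 ≡ 39^2 = 1521 ≡ 58
s^4 ≡ 58^2 = 3364 ≡ 39
s^8 ≡ 39^2 = 1521 ≡ 58
11 = 8 + 2 + 1, so s^11 ≡ 58·58·39 ≡ 58 (mod 133)
58 = H(m), so the signature checks out.

passes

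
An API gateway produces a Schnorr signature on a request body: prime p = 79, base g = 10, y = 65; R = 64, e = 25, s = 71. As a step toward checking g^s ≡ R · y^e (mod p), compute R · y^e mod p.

65^2 = 4225 ≡ 38
65^4 ≡ 38^2 = 1444 ≡ 22
65^8 ≡ 22^2 = 484 ≡ 10
65^16 ≡ 10^2 = 100 ≡ 21
25 = 16 + 8 + 1, so 65^25 ≡ 21·10·65 ≡ 62 (mod 79)
R · y^e ≡ 64·62 = 3968 ≡ 18 (mod 79)

18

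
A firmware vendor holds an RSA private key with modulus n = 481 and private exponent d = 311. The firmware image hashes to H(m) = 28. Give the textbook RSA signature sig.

410

(H(m))^2 ≡ 28^2 = 784 ≡ 303
(H(m))^4 ≡ 303^2 = 91809 ≡ 419
(H(m))^8 ≡ 419^2 = 175561 ≡ 477
(H(m))^16 ≡ 477^2 = 227529 ≡ 16
(H(m))^32 ≡ 16^2 = 256
(H(m))^64 ≡ 256^2 = 65536 ≡ 120
(H(m))^128 ≡ 120^2 = 14400 ≡ 451
(H(m))^256 ≡ 451^2 = 203401 ≡ 419
311 = 256 + 32 + 16 + 4 + 2 + 1, so (H(m))^311 ≡ 419·256·16·419·303·28 ≡ 410 (mod 481)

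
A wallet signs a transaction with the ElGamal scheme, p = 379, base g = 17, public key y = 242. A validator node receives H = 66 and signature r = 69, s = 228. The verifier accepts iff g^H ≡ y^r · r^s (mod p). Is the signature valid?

Left side g^H mod p:
17^66 mod 379 = 335
Right side y^r · r^s mod p:
242^69 mod 379 = 286
69^228 mod 379 = 180
286·180 = 51480 ≡ 315 (mod 379)
335 ≠ 315, so verification fails.

invalid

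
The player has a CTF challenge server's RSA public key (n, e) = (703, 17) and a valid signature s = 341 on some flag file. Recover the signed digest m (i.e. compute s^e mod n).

208

Squares mod 703: s^1≡341, s^2≡286, s^4≡248, s^8≡343, s^16≡248
17 = 16 + 1, so s^17 ≡ 248·341 ≡ 208 (mod 703)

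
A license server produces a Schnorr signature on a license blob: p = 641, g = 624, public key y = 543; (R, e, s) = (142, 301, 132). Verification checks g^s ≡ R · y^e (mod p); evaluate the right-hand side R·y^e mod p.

543^2 = 294849 ≡ 630
543^4 ≡ 630^2 = 396900 ≡ 121
543^8 ≡ 121^2 = 14641 ≡ 539
543^16 ≡ 539^2 = 290521 ≡ 148
543^32 ≡ 148^2 = 21904 ≡ 110
543^64 ≡ 110^2 = 12100 ≡ 562
543^128 ≡ 562^2 = 315844 ≡ 472
543^256 ≡ 472^2 = 222784 ≡ 357
301 = 256 + 32 + 8 + 4 + 1, so 543^301 ≡ 357·110·539·121·543 ≡ 355 (mod 641)
R · y^e ≡ 142·355 = 50410 ≡ 412 (mod 641)

412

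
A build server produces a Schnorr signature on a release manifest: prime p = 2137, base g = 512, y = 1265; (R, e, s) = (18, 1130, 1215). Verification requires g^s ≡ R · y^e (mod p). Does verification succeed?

fails

g^s mod p:
Squares mod 2137: 512^1≡512, 512^2≡1430, 512^4≡1928, 512^8≡941, 512^16≡763, 512^32≡905, 512^64≡554, 512^128≡1325, 512^256≡1148, 512^512≡1512, 512^1024≡1691
1215 = 1024 + 128 + 32 + 16 + 8 + 4 + 2 + 1, so 512^1215 ≡ 1691·1325·905·763·941·1928·1430·512 ≡ 722 (mod 2137)
R · y^e mod p:
Squares mod 2137: 1265^1≡1265, 1265^2≡1749, 1265^4≡954, 1265^8≡1891, 1265^16≡680, 1265^32≡808, 1265^64≡1079, 1265^128≡1713, 1265^256≡268, 1265^512≡1303, 1265^1024≡1031
1130 = 1024 + 64 + 32 + 8 + 2, so 1265^1130 ≡ 1031·1079·808·1891·1749 ≡ 1622 (mod 2137)
18·1622 = 29196 ≡ 1415 (mod 2137)
722 ≠ 1415; the check fails.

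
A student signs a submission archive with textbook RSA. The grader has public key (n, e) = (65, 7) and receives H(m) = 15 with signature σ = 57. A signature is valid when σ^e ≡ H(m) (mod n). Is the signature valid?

Squares mod 65: σ^1≡57, σ^2≡64, σ^4≡1
7 = 4 + 2 + 1, so σ^7 ≡ 1·64·57 ≡ 8 (mod 65)
8 ≠ 15, so verification fails.

invalid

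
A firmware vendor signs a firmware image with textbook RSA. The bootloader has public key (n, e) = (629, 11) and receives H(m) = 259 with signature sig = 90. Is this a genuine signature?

forged

Squares mod 629: sig^1≡90, sig^2≡552, sig^4≡268, sig^8≡118
11 = 8 + 2 + 1, so sig^11 ≡ 118·552·90 ≡ 589 (mod 629)
589 ≠ 259, so verification fails.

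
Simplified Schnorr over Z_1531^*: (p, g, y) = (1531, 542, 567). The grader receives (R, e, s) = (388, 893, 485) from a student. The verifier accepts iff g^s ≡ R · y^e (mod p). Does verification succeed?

g^s mod p:
Squares mod 1531: 542^1≡542, 542^2≡1343, 542^4≡131, 542^8≡320, 542^16≡1354, 542^32≡709, 542^64≡513, 542^128≡1368, 542^256≡542
485 = 256 + 128 + 64 + 32 + 4 + 1, so 542^485 ≡ 542·1368·513·709·131·542 ≡ 914 (mod 1531)
R · y^e mod p:
Squares mod 1531: 567^1≡567, 567^2≡1510, 567^4≡441, 567^8≡44, 567^16≡405, 567^32≡208, 567^64≡396, 567^128≡654, 567^256≡567, 567^512≡1510
893 = 512 + 256 + 64 + 32 + 16 + 8 + 4 + 1, so 567^893 ≡ 1510·567·396·208·405·44·441·567 ≡ 654 (mod 1531)
388·654 = 253752 ≡ 1137 (mod 1531)
914 ≠ 1137; the check fails.

fails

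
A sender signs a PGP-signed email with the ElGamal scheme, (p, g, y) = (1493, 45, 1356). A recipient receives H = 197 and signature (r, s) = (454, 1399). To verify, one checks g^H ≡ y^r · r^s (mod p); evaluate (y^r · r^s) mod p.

1228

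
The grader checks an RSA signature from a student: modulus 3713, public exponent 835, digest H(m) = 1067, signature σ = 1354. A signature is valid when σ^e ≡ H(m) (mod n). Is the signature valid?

valid

σ^2 ≡ 1354^2 = 1833316 ≡ 2807
σ^4 ≡ 2807^2 = 7879249 ≡ 263
σ^8 ≡ 263^2 = 69169 ≡ 2335
σ^16 ≡ 2335^2 = 5452225 ≡ 1541
σ^32 ≡ 1541^2 = 2374681 ≡ 2074
σ^64 ≡ 2074^2 = 4301476 ≡ 1822
σ^128 ≡ 1822^2 = 3319684 ≡ 262
σ^256 ≡ 262^2 = 68644 ≡ 1810
σ^512 ≡ 1810^2 = 3276100 ≡ 1234
835 = 512 + 256 + 64 + 2 + 1, so σ^835 ≡ 1234·1810·1822·2807·1354 ≡ 1067 (mod 3713)
σ^835 mod 3713 = 1067 matches H(m).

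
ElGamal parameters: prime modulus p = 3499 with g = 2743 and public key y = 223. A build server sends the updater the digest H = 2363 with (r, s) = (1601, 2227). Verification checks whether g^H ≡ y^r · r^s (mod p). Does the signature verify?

Left side g^H mod p:
2743^2363 mod 3499 = 1901
Right side y^r · r^s mod p:
223^1601 mod 3499 = 2132
1601^2227 mod 3499 = 2484
2132·2484 = 5295888 ≡ 1901 (mod 3499)
1901 ≡ 1901 (mod 3499), so the signature is genuine.

verifies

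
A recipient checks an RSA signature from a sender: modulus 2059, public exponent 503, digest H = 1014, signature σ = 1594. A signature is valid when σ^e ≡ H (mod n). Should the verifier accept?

Squares mod 2059: σ^1≡1594, σ^2≡30, σ^4≡900, σ^8≡813, σ^16≡30, σ^32≡900, σ^64≡813, σ^128≡30, σ^256≡900
503 = 256 + 128 + 64 + 32 + 16 + 4 + 2 + 1, so σ^503 ≡ 900·30·813·900·30·900·30·1594 ≡ 1014 (mod 2059)
Since 1014 equals the digest 1014, verification succeeds.

accept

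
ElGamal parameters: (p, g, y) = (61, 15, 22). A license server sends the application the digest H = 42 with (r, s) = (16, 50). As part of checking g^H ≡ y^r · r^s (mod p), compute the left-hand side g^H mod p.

15^42 mod 61 = 58

58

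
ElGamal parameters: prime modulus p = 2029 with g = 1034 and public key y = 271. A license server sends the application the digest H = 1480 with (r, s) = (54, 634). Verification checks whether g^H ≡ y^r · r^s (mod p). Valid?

Left side g^H mod p:
Squares mod 2029: 1034^1≡1034, 1034^2≡1902, 1034^4≡1926, 1034^8≡464, 1034^16≡222, 1034^32≡588, 1034^64≡814, 1034^128≡1142, 1034^256≡1546, 1034^512≡1983, 1034^1024≡87
1480 = 1024 + 256 + 128 + 64 + 8, so 1034^1480 ≡ 87·1546·1142·814·464 ≡ 1358 (mod 2029)
Right side y^r · r^s mod p:
Squares mod 2029: 271^1≡271, 271^2≡397, 271^4≡1376, 271^8≡319, 271^16≡311, 271^32≡1358
54 = 32 + 16 + 4 + 2, so 271^54 ≡ 1358·311·1376·397 ≡ 67 (mod 2029)
Squares mod 2029: 54^1≡54, 54^2≡887, 54^4≡1546, 54^8≡1983, 54^16≡87, 54^32≡1482, 54^64≡946, 54^128≡127, 54^256≡1926, 54^512≡464
634 = 512 + 64 + 32 + 16 + 8 + 2, so 54^634 ≡ 464·946·1482·87·1983·887 ≡ 1807 (mod 2029)
67·1807 = 121069 ≡ 1358 (mod 2029)
1358 ≡ 1358 (mod 2029), so the signature is genuine.

yes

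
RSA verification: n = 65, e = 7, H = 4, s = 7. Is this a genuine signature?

Squares mod 65: s^1≡7, s^2≡49, s^4≡61
7 = 4 + 2 + 1, so s^7 ≡ 61·49·7 ≡ 58 (mod 65)
The recovered value 58 does not match the digest 4.

forged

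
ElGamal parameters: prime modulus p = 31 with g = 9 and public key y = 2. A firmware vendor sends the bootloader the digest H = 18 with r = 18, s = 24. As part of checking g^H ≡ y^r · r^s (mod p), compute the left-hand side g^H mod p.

16

9^2 = 81 ≡ 19
9^4 ≡ 19^2 = 361 ≡ 20
9^8 ≡ 20^2 = 400 ≡ 28
9^16 ≡ 28^2 = 784 ≡ 9
18 = 16 + 2, so 9^18 ≡ 9·19 ≡ 16 (mod 31)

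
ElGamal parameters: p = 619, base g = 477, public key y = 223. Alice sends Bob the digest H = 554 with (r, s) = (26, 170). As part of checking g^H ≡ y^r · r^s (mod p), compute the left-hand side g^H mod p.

477^2 = 227529 ≡ 356
477^4 ≡ 356^2 = 126736 ≡ 460
477^8 ≡ 460^2 = 211600 ≡ 521
477^16 ≡ 521^2 = 271441 ≡ 319
477^32 ≡ 319^2 = 101761 ≡ 245
477^64 ≡ 245^2 = 60025 ≡ 601
477^128 ≡ 601^2 = 361201 ≡ 324
477^256 ≡ 324^2 = 104976 ≡ 365
477^512 ≡ 365^2 = 133225 ≡ 140
554 = 512 + 32 + 8 + 2, so 477^554 ≡ 140·245·521·356 ≡ 447 (mod 619)

447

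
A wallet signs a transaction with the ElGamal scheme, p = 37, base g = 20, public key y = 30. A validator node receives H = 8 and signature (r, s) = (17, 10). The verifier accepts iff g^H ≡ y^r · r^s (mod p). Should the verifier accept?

accept

Left side g^H mod p:
20^8 mod 37 = 33
Right side y^r · r^s mod p:
30^17 mod 37 = 21
17^10 mod 37 = 28
21·28 = 588 ≡ 33 (mod 37)
33 ≡ 33 (mod 37), so the signature is genuine.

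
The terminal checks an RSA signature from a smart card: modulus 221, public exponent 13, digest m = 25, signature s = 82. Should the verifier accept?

reject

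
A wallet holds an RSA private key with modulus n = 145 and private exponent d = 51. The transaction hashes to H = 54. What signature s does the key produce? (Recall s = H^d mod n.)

H^2 ≡ 54^2 = 2916 ≡ 16
H^4 ≡ 16^2 = 256 ≡ 111
H^8 ≡ 111^2 = 12321 ≡ 141
H^16 ≡ 141^2 = 19881 ≡ 16
H^32 ≡ 16^2 = 256 ≡ 111
51 = 32 + 16 + 2 + 1, so H^51 ≡ 111·16·16·54 ≡ 74 (mod 145)

74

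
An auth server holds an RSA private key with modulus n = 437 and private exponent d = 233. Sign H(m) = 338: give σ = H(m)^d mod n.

(H(m))^2 ≡ 338^2 = 114244 ≡ 187
(H(m))^4 ≡ 187^2 = 34969 ≡ 9
(H(m))^8 ≡ 9^2 = 81
(H(m))^16 ≡ 81^2 = 6561 ≡ 6
(H(m))^32 ≡ 6^2 = 36
(H(m))^64 ≡ 36^2 = 1296 ≡ 422
(H(m))^128 ≡ 422^2 = 178084 ≡ 225
233 = 128 + 64 + 32 + 8 + 1, so (H(m))^233 ≡ 225·422·36·81·338 ≡ 394 (mod 437)

394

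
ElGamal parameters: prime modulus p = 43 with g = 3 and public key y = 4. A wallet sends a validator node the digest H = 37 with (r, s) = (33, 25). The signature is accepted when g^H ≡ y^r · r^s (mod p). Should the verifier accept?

Left side g^H mod p:
Squares mod 43: 3^1≡3, 3^2≡9, 3^4≡38, 3^8≡25, 3^16≡23, 3^32≡13
37 = 32 + 4 + 1, so 3^37 ≡ 13·38·3 ≡ 20 (mod 43)
Right side y^r · r^s mod p:
Squares mod 43: 4^1≡4, 4^2≡16, 4^4≡41, 4^8≡4, 4^16≡16, 4^32≡41
33 = 32 + 1, so 4^33 ≡ 41·4 ≡ 35 (mod 43)
Squares mod 43: 33^1≡33, 33^2≡14, 33^4≡24, 33^8≡17, 33^16≡31
25 = 16 + 8 + 1, so 33^25 ≡ 31·17·33 ≡ 19 (mod 43)
35·19 = 665 ≡ 20 (mod 43)
20 ≡ 20 (mod 43), so the signature is genuine.

accept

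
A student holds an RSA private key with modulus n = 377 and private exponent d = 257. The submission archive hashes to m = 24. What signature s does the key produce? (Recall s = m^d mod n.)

Squares mod 377: m^1≡24, m^2≡199, m^4≡16, m^8≡256, m^16≡315, m^32≡74, m^64≡198, m^128≡373, m^256≡16
257 = 256 + 1, so m^257 ≡ 16·24 ≡ 7 (mod 377)

7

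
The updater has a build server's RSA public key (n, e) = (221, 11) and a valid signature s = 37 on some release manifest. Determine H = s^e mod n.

58

s^2 ≡ 37^2 = 1369 ≡ 43
s^4 ≡ 43^2 = 1849 ≡ 81
s^8 ≡ 81^2 = 6561 ≡ 152
11 = 8 + 2 + 1, so s^11 ≡ 152·43·37 ≡ 58 (mod 221)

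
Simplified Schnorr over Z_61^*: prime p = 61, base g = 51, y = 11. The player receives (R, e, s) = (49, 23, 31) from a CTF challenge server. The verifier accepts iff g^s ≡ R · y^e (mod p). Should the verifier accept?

accept

g^s mod p:
51^2 = 2601 ≡ 39
51^4 ≡ 39^2 = 1521 ≡ 57
51^8 ≡ 57^2 = 3249 ≡ 16
51^16 ≡ 16^2 = 256 ≡ 12
31 = 16 + 8 + 4 + 2 + 1, so 51^31 ≡ 12·16·57·39·51 ≡ 10 (mod 61)
R · y^e mod p:
11^2 = 121 ≡ 60
11^4 ≡ 60^2 = 3600 ≡ 1
11^8 ≡ 1^2 = 1
11^16 ≡ 1^2 = 1
23 = 16 + 4 + 2 + 1, so 11^23 ≡ 1·1·60·11 ≡ 50 (mod 61)
49·50 = 2450 ≡ 10 (mod 61)
10 ≡ 10 (mod 61); signature holds.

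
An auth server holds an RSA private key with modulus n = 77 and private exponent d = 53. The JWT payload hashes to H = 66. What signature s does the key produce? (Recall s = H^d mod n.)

33

H^2 ≡ 66^2 = 4356 ≡ 44
H^4 ≡ 44^2 = 1936 ≡ 11
H^8 ≡ 11^2 = 121 ≡ 44
H^16 ≡ 44^2 = 1936 ≡ 11
H^32 ≡ 11^2 = 121 ≡ 44
53 = 32 + 16 + 4 + 1, so H^53 ≡ 44·11·11·66 ≡ 33 (mod 77)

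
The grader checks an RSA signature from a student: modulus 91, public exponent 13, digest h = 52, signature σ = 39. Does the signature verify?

does not verify

σ^2 ≡ 39^2 = 1521 ≡ 65
σ^4 ≡ 65^2 = 4225 ≡ 39
σ^8 ≡ 39^2 = 1521 ≡ 65
13 = 8 + 4 + 1, so σ^13 ≡ 65·39·39 ≡ 39 (mod 91)
The recovered value 39 does not match the digest 52.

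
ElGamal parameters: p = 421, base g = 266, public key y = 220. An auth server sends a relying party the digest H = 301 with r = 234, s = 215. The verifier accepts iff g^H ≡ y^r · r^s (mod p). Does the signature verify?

Left side g^H mod p:
Squares mod 421: 266^1≡266, 266^2≡28, 266^4≡363, 266^8≡417, 266^16≡16, 266^32≡256, 266^64≡281, 266^128≡234, 266^256≡26
301 = 256 + 32 + 8 + 4 + 1, so 266^301 ≡ 26·256·417·363·266 ≡ 107 (mod 421)
Right side y^r · r^s mod p:
Squares mod 421: 220^1≡220, 220^2≡406, 220^4≡225, 220^8≡105, 220^16≡79, 220^32≡347, 220^64≡3, 220^128≡9
234 = 128 + 64 + 32 + 8 + 2, so 220^234 ≡ 9·3·347·105·406 ≡ 296 (mod 421)
Squares mod 421: 234^1≡234, 234^2≡26, 234^4≡255, 234^8≡191, 234^16≡275, 234^32≡266, 234^64≡28, 234^128≡363
215 = 128 + 64 + 16 + 4 + 2 + 1, so 234^215 ≡ 363·28·275·255·26·234 ≡ 309 (mod 421)
296·309 = 91464 ≡ 107 (mod 421)
107 ≡ 107 (mod 421), so the signature is genuine.

verifies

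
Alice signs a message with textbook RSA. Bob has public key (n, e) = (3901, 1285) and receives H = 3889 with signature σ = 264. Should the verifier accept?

σ^2 ≡ 264^2 = 69696 ≡ 3379
σ^4 ≡ 3379^2 = 11417641 ≡ 3315
σ^8 ≡ 3315^2 = 10989225 ≡ 108
σ^16 ≡ 108^2 = 11664 ≡ 3862
σ^32 ≡ 3862^2 = 14915044 ≡ 1521
σ^64 ≡ 1521^2 = 2313441 ≡ 148
σ^128 ≡ 148^2 = 21904 ≡ 2399
σ^256 ≡ 2399^2 = 5755201 ≡ 1226
σ^512 ≡ 1226^2 = 1503076 ≡ 1191
σ^1024 ≡ 1191^2 = 1418481 ≡ 2418
1285 = 1024 + 256 + 4 + 1, so σ^1285 ≡ 2418·1226·3315·264 ≡ 3889 (mod 3901)
Since 3889 equals the digest 3889, verification succeeds.

accept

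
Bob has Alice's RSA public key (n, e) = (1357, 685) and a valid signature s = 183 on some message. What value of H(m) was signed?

781

s^685 mod 1357 = 781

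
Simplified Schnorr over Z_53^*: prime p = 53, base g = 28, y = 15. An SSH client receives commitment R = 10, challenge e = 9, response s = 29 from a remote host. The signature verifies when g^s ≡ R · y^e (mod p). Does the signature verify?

g^s mod p:
28^2 = 784 ≡ 42
28^4 ≡ 42^2 = 1764 ≡ 15
28^8 ≡ 15^2 = 225 ≡ 13
28^16 ≡ 13^2 = 169 ≡ 10
29 = 16 + 8 + 4 + 1, so 28^29 ≡ 10·13·15·28 ≡ 10 (mod 53)
R · y^e mod p:
15^2 = 225 ≡ 13
15^4 ≡ 13^2 = 169 ≡ 10
15^8 ≡ 10^2 = 100 ≡ 47
9 = 8 + 1, so 15^9 ≡ 47·15 ≡ 16 (mod 53)
10·16 = 160 ≡ 1 (mod 53)
10 ≠ 1; the check fails.

does not verify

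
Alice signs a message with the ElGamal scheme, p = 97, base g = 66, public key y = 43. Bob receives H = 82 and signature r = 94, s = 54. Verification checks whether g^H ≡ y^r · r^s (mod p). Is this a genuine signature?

Left side g^H mod p:
66^2 = 4356 ≡ 88
66^4 ≡ 88^2 = 7744 ≡ 81
66^8 ≡ 81^2 = 6561 ≡ 62
66^16 ≡ 62^2 = 3844 ≡ 61
66^32 ≡ 61^2 = 3721 ≡ 35
66^64 ≡ 35^2 = 1225 ≡ 61
82 = 64 + 16 + 2, so 66^82 ≡ 61·61·88 ≡ 73 (mod 97)
Right side y^r · r^s mod p:
43^2 = 1849 ≡ 6
43^4 ≡ 6^2 = 36
43^8 ≡ 36^2 = 1296 ≡ 35
43^16 ≡ 35^2 = 1225 ≡ 61
43^32 ≡ 61^2 = 3721 ≡ 35
43^64 ≡ 35^2 = 1225 ≡ 61
94 = 64 + 16 + 8 + 4 + 2, so 43^94 ≡ 61·61·35·36·6 ≡ 81 (mod 97)
94^2 = 8836 ≡ 9
94^4 ≡ 9^2 = 81
94^8 ≡ 81^2 = 6561 ≡ 62
94^16 ≡ 62^2 = 3844 ≡ 61
94^32 ≡ 61^2 = 3721 ≡ 35
54 = 32 + 16 + 4 + 2, so 94^54 ≡ 35·61·81·9 ≡ 50 (mod 97)
81·50 = 4050 ≡ 73 (mod 97)
73 ≡ 73 (mod 97), so the signature is genuine.

genuine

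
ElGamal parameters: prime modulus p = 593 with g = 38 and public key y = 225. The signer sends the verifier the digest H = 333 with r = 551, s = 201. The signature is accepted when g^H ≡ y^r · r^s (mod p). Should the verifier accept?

accept

Left side g^H mod p:
38^2 = 1444 ≡ 258
38^4 ≡ 258^2 = 66564 ≡ 148
38^8 ≡ 148^2 = 21904 ≡ 556
38^16 ≡ 556^2 = 309136 ≡ 183
38^32 ≡ 183^2 = 33489 ≡ 281
38^64 ≡ 281^2 = 78961 ≡ 92
38^128 ≡ 92^2 = 8464 ≡ 162
38^256 ≡ 162^2 = 26244 ≡ 152
333 = 256 + 64 + 8 + 4 + 1, so 38^333 ≡ 152·92·556·148·38 ≡ 592 (mod 593)
Right side y^r · r^s mod p:
225^2 = 50625 ≡ 220
225^4 ≡ 220^2 = 48400 ≡ 367
225^8 ≡ 367^2 = 134689 ≡ 78
225^16 ≡ 78^2 = 6084 ≡ 154
225^32 ≡ 154^2 = 23716 ≡ 589
225^64 ≡ 589^2 = 346921 ≡ 16
225^128 ≡ 16^2 = 256
225^256 ≡ 256^2 = 65536 ≡ 306
225^512 ≡ 306^2 = 93636 ≡ 535
551 = 512 + 32 + 4 + 2 + 1, so 225^551 ≡ 535·589·367·220·225 ≡ 286 (mod 593)
551^2 = 303601 ≡ 578
551^4 ≡ 578^2 = 334084 ≡ 225
551^8 ≡ 225^2 = 50625 ≡ 220
551^16 ≡ 220^2 = 48400 ≡ 367
551^32 ≡ 367^2 = 134689 ≡ 78
551^64 ≡ 78^2 = 6084 ≡ 154
551^128 ≡ 154^2 = 23716 ≡ 589
201 = 128 + 64 + 8 + 1, so 551^201 ≡ 589·154·220·551 ≡ 226 (mod 593)
286·226 = 64636 ≡ 592 (mod 593)
592 ≡ 592 (mod 593), so the signature is genuine.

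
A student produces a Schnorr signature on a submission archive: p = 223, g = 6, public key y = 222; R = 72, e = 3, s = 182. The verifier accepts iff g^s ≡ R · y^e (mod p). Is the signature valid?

invalid

g^s mod p:
6^182 mod 223 = 58
R · y^e mod p:
222^3 mod 223 = 222
72·222 = 15984 ≡ 151 (mod 223)
58 ≠ 151; the check fails.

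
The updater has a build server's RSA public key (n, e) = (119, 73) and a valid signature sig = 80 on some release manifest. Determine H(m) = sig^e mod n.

73

sig^2 ≡ 80^2 = 6400 ≡ 93
sig^4 ≡ 93^2 = 8649 ≡ 81
sig^8 ≡ 81^2 = 6561 ≡ 16
sig^16 ≡ 16^2 = 256 ≡ 18
sig^32 ≡ 18^2 = 324 ≡ 86
sig^64 ≡ 86^2 = 7396 ≡ 18
73 = 64 + 8 + 1, so sig^73 ≡ 18·16·80 ≡ 73 (mod 119)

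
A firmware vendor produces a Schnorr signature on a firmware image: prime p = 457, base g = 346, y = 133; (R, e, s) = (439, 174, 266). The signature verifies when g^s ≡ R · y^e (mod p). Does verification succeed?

g^s mod p:
Squares mod 457: 346^1≡346, 346^2≡439, 346^4≡324, 346^8≡323, 346^16≡133, 346^32≡323, 346^64≡133, 346^128≡323, 346^256≡133
266 = 256 + 8 + 2, so 346^266 ≡ 133·323·439 ≡ 439 (mod 457)
R · y^e mod p:
Squares mod 457: 133^1≡133, 133^2≡323, 133^4≡133, 133^8≡323, 133^16≡133, 133^32≡323, 133^64≡133, 133^128≡323
174 = 128 + 32 + 8 + 4 + 2, so 133^174 ≡ 323·323·323·133·323 ≡ 1 (mod 457)
439·1 = 439 ≡ 439 (mod 457)
439 ≡ 439 (mod 457); signature holds.

passes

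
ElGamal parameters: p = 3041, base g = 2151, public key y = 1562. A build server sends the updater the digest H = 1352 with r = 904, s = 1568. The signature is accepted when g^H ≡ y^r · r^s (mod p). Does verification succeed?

Left side g^H mod p:
2151^2 = 4626801 ≡ 1440
2151^4 ≡ 1440^2 = 2073600 ≡ 2679
2151^8 ≡ 2679^2 = 7177041 ≡ 281
2151^16 ≡ 281^2 = 78961 ≡ 2936
2151^32 ≡ 2936^2 = 8620096 ≡ 1902
2151^64 ≡ 1902^2 = 3617604 ≡ 1855
2151^128 ≡ 1855^2 = 3441025 ≡ 1654
2151^256 ≡ 1654^2 = 2735716 ≡ 1857
2151^512 ≡ 1857^2 = 3448449 ≡ 2996
2151^1024 ≡ 2996^2 = 8976016 ≡ 2025
1352 = 1024 + 256 + 64 + 8, so 2151^1352 ≡ 2025·1857·1855·281 ≡ 1441 (mod 3041)
Right side y^r · r^s mod p:
1562^2 = 2439844 ≡ 962
1562^4 ≡ 962^2 = 925444 ≡ 980
1562^8 ≡ 980^2 = 960400 ≡ 2485
1562^16 ≡ 2485^2 = 6175225 ≡ 1995
1562^32 ≡ 1995^2 = 3980025 ≡ 2397
1562^64 ≡ 2397^2 = 5745609 ≡ 1160
1562^128 ≡ 1160^2 = 1345600 ≡ 1478
1562^256 ≡ 1478^2 = 2184484 ≡ 1046
1562^512 ≡ 1046^2 = 1094116 ≡ 2397
904 = 512 + 256 + 128 + 8, so 1562^904 ≡ 2397·1046·1478·2485 ≡ 2296 (mod 3041)
904^2 = 817216 ≡ 2228
904^4 ≡ 2228^2 = 4963984 ≡ 1072
904^8 ≡ 1072^2 = 1149184 ≡ 2727
904^16 ≡ 2727^2 = 7436529 ≡ 1284
904^32 ≡ 1284^2 = 1648656 ≡ 434
904^64 ≡ 434^2 = 188356 ≡ 2855
904^128 ≡ 2855^2 = 8151025 ≡ 1145
904^256 ≡ 1145^2 = 1311025 ≡ 354
904^512 ≡ 354^2 = 125316 ≡ 635
904^1024 ≡ 635^2 = 403225 ≡ 1813
1568 = 1024 + 512 + 32, so 904^1568 ≡ 1813·635·434 ≡ 2288 (mod 3041)
2296·2288 = 5253248 ≡ 1441 (mod 3041)
1441 ≡ 1441 (mod 3041), so the signature is genuine.

passes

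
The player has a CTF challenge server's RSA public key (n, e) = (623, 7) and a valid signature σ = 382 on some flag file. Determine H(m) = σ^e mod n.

459

σ^2 ≡ 382^2 = 145924 ≡ 142
σ^4 ≡ 142^2 = 20164 ≡ 228
7 = 4 + 2 + 1, so σ^7 ≡ 228·142·382 ≡ 459 (mod 623)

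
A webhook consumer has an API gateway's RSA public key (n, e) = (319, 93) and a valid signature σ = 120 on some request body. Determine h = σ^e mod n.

274

σ^93 mod 319 = 274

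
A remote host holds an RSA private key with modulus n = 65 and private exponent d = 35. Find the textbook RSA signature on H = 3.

22

H^2 ≡ 3^2 = 9
H^4 ≡ 9^2 = 81 ≡ 16
H^8 ≡ 16^2 = 256 ≡ 61
H^16 ≡ 61^2 = 3721 ≡ 16
H^32 ≡ 16^2 = 256 ≡ 61
35 = 32 + 2 + 1, so H^35 ≡ 61·9·3 ≡ 22 (mod 65)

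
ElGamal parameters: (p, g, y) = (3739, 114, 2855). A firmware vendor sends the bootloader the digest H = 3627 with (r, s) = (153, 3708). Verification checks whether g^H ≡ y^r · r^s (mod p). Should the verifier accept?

accept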